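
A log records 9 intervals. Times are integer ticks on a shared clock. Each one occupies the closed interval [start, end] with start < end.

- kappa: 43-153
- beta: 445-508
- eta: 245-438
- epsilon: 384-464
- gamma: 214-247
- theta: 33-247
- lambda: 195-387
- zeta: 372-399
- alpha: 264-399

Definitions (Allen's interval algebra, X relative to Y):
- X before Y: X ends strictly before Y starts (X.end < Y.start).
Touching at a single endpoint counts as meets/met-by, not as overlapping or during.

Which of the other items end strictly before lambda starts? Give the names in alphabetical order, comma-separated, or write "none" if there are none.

kappa

Target lambda = [195, 387].
alpha [264, 399] → overlapped-by → no.
beta [445, 508] → after → no.
epsilon [384, 464] → overlapped-by → no.
eta [245, 438] → overlapped-by → no.
gamma [214, 247] → during → no.
kappa [43, 153] → before → yes.
theta [33, 247] → overlaps → no.
zeta [372, 399] → overlapped-by → no.
Result: kappa.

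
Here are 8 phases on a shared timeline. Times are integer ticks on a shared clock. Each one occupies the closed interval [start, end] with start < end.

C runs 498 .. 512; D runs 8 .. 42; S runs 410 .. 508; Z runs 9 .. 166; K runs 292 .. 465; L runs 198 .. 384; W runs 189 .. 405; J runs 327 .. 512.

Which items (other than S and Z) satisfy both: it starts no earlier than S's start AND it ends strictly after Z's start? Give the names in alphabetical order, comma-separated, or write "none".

Conditions: its start is no earlier than S's start (X.start >= 410) AND its end is strictly after Z's start (X.end > 9).
C: start 498 >= 410? ✓; end 512 > 9? ✓ → yes.
D: start 8 >= 410? ✗; end 42 > 9? ✓ → no.
J: start 327 >= 410? ✗; end 512 > 9? ✓ → no.
K: start 292 >= 410? ✗; end 465 > 9? ✓ → no.
L: start 198 >= 410? ✗; end 384 > 9? ✓ → no.
W: start 189 >= 410? ✗; end 405 > 9? ✓ → no.
Result: C.

C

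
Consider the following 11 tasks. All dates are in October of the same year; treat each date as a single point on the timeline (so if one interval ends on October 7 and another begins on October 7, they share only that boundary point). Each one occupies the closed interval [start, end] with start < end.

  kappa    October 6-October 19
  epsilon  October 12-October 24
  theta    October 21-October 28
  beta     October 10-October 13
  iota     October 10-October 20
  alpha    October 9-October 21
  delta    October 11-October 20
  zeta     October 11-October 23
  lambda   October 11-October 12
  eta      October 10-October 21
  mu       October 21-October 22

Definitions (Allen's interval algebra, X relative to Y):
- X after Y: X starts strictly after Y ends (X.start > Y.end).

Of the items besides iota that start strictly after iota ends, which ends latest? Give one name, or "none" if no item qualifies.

theta

Target iota = [October 10, October 20].
alpha [October 9, October 21] → contains → excluded.
beta [October 10, October 13] → starts → excluded.
delta [October 11, October 20] → finishes → excluded.
epsilon [October 12, October 24] → overlapped-by → excluded.
eta [October 10, October 21] → started-by → excluded.
kappa [October 6, October 19] → overlaps → excluded.
lambda [October 11, October 12] → during → excluded.
mu [October 21, October 22] → after → candidate.
theta [October 21, October 28] → after → candidate.
zeta [October 11, October 23] → overlapped-by → excluded.
Among candidates, latest end is October 28 → theta.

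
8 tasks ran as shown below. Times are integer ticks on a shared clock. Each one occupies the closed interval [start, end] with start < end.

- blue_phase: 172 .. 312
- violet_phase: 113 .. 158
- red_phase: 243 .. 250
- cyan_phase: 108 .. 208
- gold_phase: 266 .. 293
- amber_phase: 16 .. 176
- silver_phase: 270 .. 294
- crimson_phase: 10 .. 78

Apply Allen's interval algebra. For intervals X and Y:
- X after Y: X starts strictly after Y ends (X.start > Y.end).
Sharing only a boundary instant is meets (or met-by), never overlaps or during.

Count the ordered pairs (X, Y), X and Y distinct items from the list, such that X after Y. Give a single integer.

18

Checking all 56 ordered pairs for relation 'after'; matching pairs in alphabetical order:
(blue_phase, crimson_phase): blue_phase after crimson_phase ✓
(blue_phase, violet_phase): blue_phase after violet_phase ✓
(cyan_phase, crimson_phase): cyan_phase after crimson_phase ✓
(gold_phase, amber_phase): gold_phase after amber_phase ✓
(gold_phase, crimson_phase): gold_phase after crimson_phase ✓
(gold_phase, cyan_phase): gold_phase after cyan_phase ✓
(gold_phase, red_phase): gold_phase after red_phase ✓
(gold_phase, violet_phase): gold_phase after violet_phase ✓
(red_phase, amber_phase): red_phase after amber_phase ✓
(red_phase, crimson_phase): red_phase after crimson_phase ✓
(red_phase, cyan_phase): red_phase after cyan_phase ✓
(red_phase, violet_phase): red_phase after violet_phase ✓
(silver_phase, amber_phase): silver_phase after amber_phase ✓
(silver_phase, crimson_phase): silver_phase after crimson_phase ✓
(silver_phase, cyan_phase): silver_phase after cyan_phase ✓
(silver_phase, red_phase): silver_phase after red_phase ✓
(silver_phase, violet_phase): silver_phase after violet_phase ✓
(violet_phase, crimson_phase): violet_phase after crimson_phase ✓
Count: 18.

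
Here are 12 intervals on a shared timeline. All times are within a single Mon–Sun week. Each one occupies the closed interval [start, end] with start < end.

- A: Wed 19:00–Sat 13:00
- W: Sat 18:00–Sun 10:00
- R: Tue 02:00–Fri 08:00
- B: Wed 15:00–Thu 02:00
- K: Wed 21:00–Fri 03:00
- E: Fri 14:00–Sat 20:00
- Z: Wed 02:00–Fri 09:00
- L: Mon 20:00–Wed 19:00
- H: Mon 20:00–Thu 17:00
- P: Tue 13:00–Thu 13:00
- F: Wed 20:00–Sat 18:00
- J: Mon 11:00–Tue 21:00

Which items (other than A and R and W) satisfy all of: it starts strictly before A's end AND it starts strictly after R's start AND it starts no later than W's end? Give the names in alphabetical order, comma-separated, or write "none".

Conditions: its start is strictly before A's end (X.start < Sat 13:00) AND its start is strictly after R's start (X.start > Tue 02:00) AND its start is no later than W's end (X.start <= Sun 10:00).
B: start Wed 15:00 < Sat 13:00? ✓; start Wed 15:00 > Tue 02:00? ✓; start Wed 15:00 <= Sun 10:00? ✓ → yes.
E: start Fri 14:00 < Sat 13:00? ✓; start Fri 14:00 > Tue 02:00? ✓; start Fri 14:00 <= Sun 10:00? ✓ → yes.
F: start Wed 20:00 < Sat 13:00? ✓; start Wed 20:00 > Tue 02:00? ✓; start Wed 20:00 <= Sun 10:00? ✓ → yes.
H: start Mon 20:00 < Sat 13:00? ✓; start Mon 20:00 > Tue 02:00? ✗; start Mon 20:00 <= Sun 10:00? ✓ → no.
J: start Mon 11:00 < Sat 13:00? ✓; start Mon 11:00 > Tue 02:00? ✗; start Mon 11:00 <= Sun 10:00? ✓ → no.
K: start Wed 21:00 < Sat 13:00? ✓; start Wed 21:00 > Tue 02:00? ✓; start Wed 21:00 <= Sun 10:00? ✓ → yes.
L: start Mon 20:00 < Sat 13:00? ✓; start Mon 20:00 > Tue 02:00? ✗; start Mon 20:00 <= Sun 10:00? ✓ → no.
P: start Tue 13:00 < Sat 13:00? ✓; start Tue 13:00 > Tue 02:00? ✓; start Tue 13:00 <= Sun 10:00? ✓ → yes.
Z: start Wed 02:00 < Sat 13:00? ✓; start Wed 02:00 > Tue 02:00? ✓; start Wed 02:00 <= Sun 10:00? ✓ → yes.
Result: B, E, F, K, P, Z.

B, E, F, K, P, Z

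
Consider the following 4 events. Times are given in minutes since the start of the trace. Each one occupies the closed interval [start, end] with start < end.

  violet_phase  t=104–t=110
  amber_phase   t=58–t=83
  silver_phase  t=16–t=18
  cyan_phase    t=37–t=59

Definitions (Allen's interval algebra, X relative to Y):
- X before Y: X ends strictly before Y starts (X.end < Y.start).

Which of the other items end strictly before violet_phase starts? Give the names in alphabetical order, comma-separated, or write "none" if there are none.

amber_phase, cyan_phase, silver_phase

Target violet_phase = [t=104, t=110].
amber_phase [t=58, t=83] → before → yes.
cyan_phase [t=37, t=59] → before → yes.
silver_phase [t=16, t=18] → before → yes.
Result: amber_phase, cyan_phase, silver_phase.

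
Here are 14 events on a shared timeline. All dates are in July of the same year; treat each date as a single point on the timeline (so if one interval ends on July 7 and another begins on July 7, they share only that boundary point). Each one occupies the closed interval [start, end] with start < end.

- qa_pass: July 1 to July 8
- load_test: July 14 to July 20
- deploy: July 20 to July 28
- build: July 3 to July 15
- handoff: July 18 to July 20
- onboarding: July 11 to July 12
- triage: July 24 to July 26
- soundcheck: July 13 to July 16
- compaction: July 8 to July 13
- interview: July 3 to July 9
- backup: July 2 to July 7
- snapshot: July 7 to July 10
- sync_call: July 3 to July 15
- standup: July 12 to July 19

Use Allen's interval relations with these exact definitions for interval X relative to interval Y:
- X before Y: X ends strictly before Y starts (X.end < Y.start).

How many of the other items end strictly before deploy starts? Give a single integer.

10

Target deploy = [July 20, July 28].
backup [July 2, July 7] → before → counts.
build [July 3, July 15] → before → counts.
compaction [July 8, July 13] → before → counts.
handoff [July 18, July 20] → meets → no.
interview [July 3, July 9] → before → counts.
load_test [July 14, July 20] → meets → no.
onboarding [July 11, July 12] → before → counts.
qa_pass [July 1, July 8] → before → counts.
snapshot [July 7, July 10] → before → counts.
soundcheck [July 13, July 16] → before → counts.
standup [July 12, July 19] → before → counts.
sync_call [July 3, July 15] → before → counts.
triage [July 24, July 26] → during → no.
Total: 10.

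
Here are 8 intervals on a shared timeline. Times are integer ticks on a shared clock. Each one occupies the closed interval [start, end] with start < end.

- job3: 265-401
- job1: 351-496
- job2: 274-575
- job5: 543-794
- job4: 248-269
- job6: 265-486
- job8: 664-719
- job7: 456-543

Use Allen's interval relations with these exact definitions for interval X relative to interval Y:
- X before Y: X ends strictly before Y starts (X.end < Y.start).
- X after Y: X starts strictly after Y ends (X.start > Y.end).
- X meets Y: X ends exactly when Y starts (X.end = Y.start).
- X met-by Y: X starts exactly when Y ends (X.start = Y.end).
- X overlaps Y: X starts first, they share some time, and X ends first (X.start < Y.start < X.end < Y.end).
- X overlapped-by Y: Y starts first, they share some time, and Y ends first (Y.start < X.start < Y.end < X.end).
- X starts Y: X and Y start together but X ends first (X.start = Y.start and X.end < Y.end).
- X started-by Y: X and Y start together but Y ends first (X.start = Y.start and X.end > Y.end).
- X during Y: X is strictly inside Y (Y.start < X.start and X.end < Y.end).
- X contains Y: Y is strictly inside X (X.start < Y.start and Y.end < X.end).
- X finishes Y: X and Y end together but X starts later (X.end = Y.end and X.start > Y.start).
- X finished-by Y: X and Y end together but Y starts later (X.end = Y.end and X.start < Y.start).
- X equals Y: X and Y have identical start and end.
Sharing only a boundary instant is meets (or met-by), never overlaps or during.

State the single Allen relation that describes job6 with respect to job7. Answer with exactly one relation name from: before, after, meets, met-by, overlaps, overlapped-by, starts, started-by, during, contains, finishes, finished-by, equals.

job6 = [265, 486]; job7 = [456, 543].
Compare endpoints: job6.start < job7.start, job6.start < job7.end, job6.end > job7.start, job6.end < job7.end.
That pattern is 'overlaps'.

overlaps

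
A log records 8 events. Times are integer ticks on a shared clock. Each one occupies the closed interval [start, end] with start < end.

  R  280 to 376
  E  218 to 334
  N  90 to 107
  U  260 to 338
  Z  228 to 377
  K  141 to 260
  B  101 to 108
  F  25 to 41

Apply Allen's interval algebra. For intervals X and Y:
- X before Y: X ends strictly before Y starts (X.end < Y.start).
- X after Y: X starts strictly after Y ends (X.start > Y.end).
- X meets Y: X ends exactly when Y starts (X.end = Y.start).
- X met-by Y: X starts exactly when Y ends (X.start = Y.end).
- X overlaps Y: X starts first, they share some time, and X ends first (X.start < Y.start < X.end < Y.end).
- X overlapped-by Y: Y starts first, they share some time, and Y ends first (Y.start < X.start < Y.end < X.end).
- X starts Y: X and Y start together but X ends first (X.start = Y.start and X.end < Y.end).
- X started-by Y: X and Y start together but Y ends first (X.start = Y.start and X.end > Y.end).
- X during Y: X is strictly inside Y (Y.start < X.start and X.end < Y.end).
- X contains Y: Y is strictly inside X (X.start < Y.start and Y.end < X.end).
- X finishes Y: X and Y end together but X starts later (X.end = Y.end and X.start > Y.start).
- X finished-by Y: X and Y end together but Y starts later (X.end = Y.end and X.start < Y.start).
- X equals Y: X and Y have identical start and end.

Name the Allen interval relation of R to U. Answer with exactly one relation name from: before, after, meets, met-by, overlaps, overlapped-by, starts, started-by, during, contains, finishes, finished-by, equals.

R = [280, 376]; U = [260, 338].
Compare endpoints: R.start > U.start, R.start < U.end, R.end > U.start, R.end > U.end.
That pattern is 'overlapped-by'.

overlapped-by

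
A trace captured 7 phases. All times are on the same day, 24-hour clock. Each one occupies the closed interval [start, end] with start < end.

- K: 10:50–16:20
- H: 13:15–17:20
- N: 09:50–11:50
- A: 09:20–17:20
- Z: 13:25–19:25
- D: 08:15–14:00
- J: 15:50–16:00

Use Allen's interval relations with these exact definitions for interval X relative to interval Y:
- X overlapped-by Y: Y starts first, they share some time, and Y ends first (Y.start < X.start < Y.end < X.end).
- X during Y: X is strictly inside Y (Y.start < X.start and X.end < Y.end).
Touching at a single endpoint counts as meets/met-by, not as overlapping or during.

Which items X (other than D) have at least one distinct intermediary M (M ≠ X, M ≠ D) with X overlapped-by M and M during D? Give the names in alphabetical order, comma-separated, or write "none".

K

Target D = [08:15, 14:00].
Intermediaries M with M during D: N.
Via N — items with X overlapped-by N: K.
Union: K.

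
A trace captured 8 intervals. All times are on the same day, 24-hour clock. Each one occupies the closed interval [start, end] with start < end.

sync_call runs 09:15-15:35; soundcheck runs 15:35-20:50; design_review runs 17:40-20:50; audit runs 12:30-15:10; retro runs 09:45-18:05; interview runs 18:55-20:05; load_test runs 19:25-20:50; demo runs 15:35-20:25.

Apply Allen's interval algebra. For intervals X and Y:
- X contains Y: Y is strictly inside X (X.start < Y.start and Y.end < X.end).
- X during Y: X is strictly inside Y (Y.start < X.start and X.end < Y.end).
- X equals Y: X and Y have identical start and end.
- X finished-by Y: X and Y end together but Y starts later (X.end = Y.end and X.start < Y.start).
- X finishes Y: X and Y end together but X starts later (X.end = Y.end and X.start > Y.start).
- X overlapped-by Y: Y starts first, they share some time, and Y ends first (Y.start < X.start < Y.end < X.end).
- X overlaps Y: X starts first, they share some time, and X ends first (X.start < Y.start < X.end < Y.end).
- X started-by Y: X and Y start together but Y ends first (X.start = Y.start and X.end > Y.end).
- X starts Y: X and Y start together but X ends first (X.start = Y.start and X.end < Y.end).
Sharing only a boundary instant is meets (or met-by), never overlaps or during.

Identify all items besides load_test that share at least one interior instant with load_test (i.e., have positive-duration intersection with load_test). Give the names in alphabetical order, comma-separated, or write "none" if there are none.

Target load_test = [19:25, 20:50].
audit [12:30, 15:10] → before → no.
demo [15:35, 20:25] → overlaps → yes.
design_review [17:40, 20:50] → finished-by → yes.
interview [18:55, 20:05] → overlaps → yes.
retro [09:45, 18:05] → before → no.
soundcheck [15:35, 20:50] → finished-by → yes.
sync_call [09:15, 15:35] → before → no.
Result: demo, design_review, interview, soundcheck.

demo, design_review, interview, soundcheck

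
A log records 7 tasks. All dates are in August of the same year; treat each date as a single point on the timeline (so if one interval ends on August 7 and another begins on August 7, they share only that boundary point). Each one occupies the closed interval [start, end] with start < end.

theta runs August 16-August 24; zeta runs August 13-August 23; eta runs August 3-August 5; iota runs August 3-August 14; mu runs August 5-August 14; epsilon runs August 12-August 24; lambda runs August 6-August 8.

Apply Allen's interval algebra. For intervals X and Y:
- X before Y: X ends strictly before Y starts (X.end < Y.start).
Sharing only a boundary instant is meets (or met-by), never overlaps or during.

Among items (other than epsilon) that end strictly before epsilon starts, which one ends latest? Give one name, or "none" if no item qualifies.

lambda

Target epsilon = [August 12, August 24].
eta [August 3, August 5] → before → candidate.
iota [August 3, August 14] → overlaps → excluded.
lambda [August 6, August 8] → before → candidate.
mu [August 5, August 14] → overlaps → excluded.
theta [August 16, August 24] → finishes → excluded.
zeta [August 13, August 23] → during → excluded.
Among candidates, latest end is August 8 → lambda.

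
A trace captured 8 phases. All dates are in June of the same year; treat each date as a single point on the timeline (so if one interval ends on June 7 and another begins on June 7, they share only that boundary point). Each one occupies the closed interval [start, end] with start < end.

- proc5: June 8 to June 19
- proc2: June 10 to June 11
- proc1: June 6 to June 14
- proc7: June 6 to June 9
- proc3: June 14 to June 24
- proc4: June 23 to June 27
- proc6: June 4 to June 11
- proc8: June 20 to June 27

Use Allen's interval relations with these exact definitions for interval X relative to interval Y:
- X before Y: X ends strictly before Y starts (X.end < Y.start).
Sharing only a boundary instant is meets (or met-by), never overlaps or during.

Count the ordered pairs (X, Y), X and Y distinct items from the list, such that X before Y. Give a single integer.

Checking all 56 ordered pairs for relation 'before'; matching pairs in alphabetical order:
(proc1, proc4): proc1 before proc4 ✓
(proc1, proc8): proc1 before proc8 ✓
(proc2, proc3): proc2 before proc3 ✓
(proc2, proc4): proc2 before proc4 ✓
(proc2, proc8): proc2 before proc8 ✓
(proc5, proc4): proc5 before proc4 ✓
(proc5, proc8): proc5 before proc8 ✓
(proc6, proc3): proc6 before proc3 ✓
(proc6, proc4): proc6 before proc4 ✓
(proc6, proc8): proc6 before proc8 ✓
(proc7, proc2): proc7 before proc2 ✓
(proc7, proc3): proc7 before proc3 ✓
(proc7, proc4): proc7 before proc4 ✓
(proc7, proc8): proc7 before proc8 ✓
Count: 14.

14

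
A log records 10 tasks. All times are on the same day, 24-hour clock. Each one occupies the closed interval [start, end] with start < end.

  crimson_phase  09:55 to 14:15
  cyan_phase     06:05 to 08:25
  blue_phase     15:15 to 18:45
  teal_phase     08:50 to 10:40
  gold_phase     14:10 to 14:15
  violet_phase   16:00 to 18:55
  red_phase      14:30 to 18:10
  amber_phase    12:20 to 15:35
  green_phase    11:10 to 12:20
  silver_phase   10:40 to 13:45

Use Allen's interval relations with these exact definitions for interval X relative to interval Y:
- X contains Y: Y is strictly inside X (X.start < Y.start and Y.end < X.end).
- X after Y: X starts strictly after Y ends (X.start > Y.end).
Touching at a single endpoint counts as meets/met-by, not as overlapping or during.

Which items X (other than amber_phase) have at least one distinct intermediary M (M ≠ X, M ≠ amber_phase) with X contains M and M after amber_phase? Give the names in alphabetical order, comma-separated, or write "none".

Target amber_phase = [12:20, 15:35].
Intermediaries M with M after amber_phase: violet_phase.
Via violet_phase — items with X contains violet_phase: none.
Union: none.

none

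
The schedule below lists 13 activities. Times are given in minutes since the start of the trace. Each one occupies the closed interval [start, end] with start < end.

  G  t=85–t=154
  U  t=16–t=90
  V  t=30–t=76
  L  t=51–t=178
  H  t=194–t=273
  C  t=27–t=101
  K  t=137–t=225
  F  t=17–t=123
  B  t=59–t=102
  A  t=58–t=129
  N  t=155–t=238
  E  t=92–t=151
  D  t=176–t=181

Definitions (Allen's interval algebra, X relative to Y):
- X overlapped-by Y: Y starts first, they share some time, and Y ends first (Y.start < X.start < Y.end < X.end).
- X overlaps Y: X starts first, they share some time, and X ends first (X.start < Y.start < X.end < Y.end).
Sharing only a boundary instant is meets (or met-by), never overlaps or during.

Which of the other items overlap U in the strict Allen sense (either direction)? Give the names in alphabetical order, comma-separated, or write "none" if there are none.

A, B, C, F, G, L

Target U = [t=16, t=90].
A [t=58, t=129] → overlapped-by → yes.
B [t=59, t=102] → overlapped-by → yes.
C [t=27, t=101] → overlapped-by → yes.
D [t=176, t=181] → after → no.
E [t=92, t=151] → after → no.
F [t=17, t=123] → overlapped-by → yes.
G [t=85, t=154] → overlapped-by → yes.
H [t=194, t=273] → after → no.
K [t=137, t=225] → after → no.
L [t=51, t=178] → overlapped-by → yes.
N [t=155, t=238] → after → no.
V [t=30, t=76] → during → no.
Result: A, B, C, F, G, L.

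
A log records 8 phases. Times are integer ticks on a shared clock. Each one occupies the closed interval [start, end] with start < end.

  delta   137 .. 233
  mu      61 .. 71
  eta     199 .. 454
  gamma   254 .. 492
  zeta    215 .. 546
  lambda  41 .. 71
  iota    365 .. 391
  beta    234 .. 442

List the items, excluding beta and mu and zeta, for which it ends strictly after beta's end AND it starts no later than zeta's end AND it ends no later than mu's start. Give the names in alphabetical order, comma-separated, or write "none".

none

Conditions: its end is strictly after beta's end (X.end > 442) AND its start is no later than zeta's end (X.start <= 546) AND its end is no later than mu's start (X.end <= 61).
delta: end 233 > 442? ✗; start 137 <= 546? ✓; end 233 <= 61? ✗ → no.
eta: end 454 > 442? ✓; start 199 <= 546? ✓; end 454 <= 61? ✗ → no.
gamma: end 492 > 442? ✓; start 254 <= 546? ✓; end 492 <= 61? ✗ → no.
iota: end 391 > 442? ✗; start 365 <= 546? ✓; end 391 <= 61? ✗ → no.
lambda: end 71 > 442? ✗; start 41 <= 546? ✓; end 71 <= 61? ✗ → no.
Result: none.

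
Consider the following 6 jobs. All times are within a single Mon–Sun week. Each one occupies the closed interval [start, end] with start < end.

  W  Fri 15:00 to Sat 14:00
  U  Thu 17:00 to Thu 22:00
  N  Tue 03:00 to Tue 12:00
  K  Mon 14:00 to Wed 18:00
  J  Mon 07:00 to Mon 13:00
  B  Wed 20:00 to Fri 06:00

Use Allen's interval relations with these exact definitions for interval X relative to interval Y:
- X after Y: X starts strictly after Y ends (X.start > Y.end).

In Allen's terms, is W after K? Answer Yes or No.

Yes

W = [Fri 15:00, Sat 14:00], K = [Mon 14:00, Wed 18:00].
Actual relation of W to K: after.
Asked whether 'after' holds → Yes.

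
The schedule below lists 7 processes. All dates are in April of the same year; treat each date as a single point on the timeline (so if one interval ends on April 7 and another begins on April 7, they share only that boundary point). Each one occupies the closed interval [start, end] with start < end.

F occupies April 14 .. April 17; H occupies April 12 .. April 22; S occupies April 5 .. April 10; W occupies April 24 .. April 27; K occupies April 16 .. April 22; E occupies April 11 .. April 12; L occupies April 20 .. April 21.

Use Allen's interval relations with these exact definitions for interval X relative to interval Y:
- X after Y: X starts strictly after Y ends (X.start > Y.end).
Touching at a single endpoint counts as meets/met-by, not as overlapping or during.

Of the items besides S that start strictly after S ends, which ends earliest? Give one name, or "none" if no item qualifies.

Target S = [April 5, April 10].
E [April 11, April 12] → after → candidate.
F [April 14, April 17] → after → candidate.
H [April 12, April 22] → after → candidate.
K [April 16, April 22] → after → candidate.
L [April 20, April 21] → after → candidate.
W [April 24, April 27] → after → candidate.
Among candidates, earliest end is April 12 → E.

E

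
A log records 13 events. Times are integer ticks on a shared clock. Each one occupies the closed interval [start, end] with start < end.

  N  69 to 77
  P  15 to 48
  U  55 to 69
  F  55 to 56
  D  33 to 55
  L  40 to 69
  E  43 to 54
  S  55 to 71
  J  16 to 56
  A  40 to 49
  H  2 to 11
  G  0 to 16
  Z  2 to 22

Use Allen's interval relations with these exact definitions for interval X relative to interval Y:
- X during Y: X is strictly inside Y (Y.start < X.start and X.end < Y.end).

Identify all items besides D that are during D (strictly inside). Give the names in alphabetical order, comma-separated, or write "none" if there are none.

A, E

Target D = [33, 55].
A [40, 49] → during → yes.
E [43, 54] → during → yes.
F [55, 56] → met-by → no.
G [0, 16] → before → no.
H [2, 11] → before → no.
J [16, 56] → contains → no.
L [40, 69] → overlapped-by → no.
N [69, 77] → after → no.
P [15, 48] → overlaps → no.
S [55, 71] → met-by → no.
U [55, 69] → met-by → no.
Z [2, 22] → before → no.
Result: A, E.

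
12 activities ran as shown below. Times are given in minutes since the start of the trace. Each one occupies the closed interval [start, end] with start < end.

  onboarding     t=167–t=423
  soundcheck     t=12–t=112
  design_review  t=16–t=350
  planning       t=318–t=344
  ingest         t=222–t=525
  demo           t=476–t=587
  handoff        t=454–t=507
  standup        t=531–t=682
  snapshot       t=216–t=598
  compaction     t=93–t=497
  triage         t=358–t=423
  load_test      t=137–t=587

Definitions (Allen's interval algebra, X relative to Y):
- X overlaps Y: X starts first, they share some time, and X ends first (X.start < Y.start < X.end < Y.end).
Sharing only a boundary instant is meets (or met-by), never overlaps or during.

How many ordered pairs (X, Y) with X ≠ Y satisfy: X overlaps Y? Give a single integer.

Checking all 132 ordered pairs for relation 'overlaps'; matching pairs in alphabetical order:
(compaction, demo): compaction overlaps demo ✓
(compaction, handoff): compaction overlaps handoff ✓
(compaction, ingest): compaction overlaps ingest ✓
(compaction, load_test): compaction overlaps load_test ✓
(compaction, snapshot): compaction overlaps snapshot ✓
(demo, standup): demo overlaps standup ✓
(design_review, compaction): design_review overlaps compaction ✓
(design_review, ingest): design_review overlaps ingest ✓
(design_review, load_test): design_review overlaps load_test ✓
(design_review, onboarding): design_review overlaps onboarding ✓
(design_review, snapshot): design_review overlaps snapshot ✓
(handoff, demo): handoff overlaps demo ✓
(ingest, demo): ingest overlaps demo ✓
(load_test, snapshot): load_test overlaps snapshot ✓
(load_test, standup): load_test overlaps standup ✓
(onboarding, ingest): onboarding overlaps ingest ✓
(onboarding, snapshot): onboarding overlaps snapshot ✓
(snapshot, standup): snapshot overlaps standup ✓
(soundcheck, compaction): soundcheck overlaps compaction ✓
(soundcheck, design_review): soundcheck overlaps design_review ✓
Count: 20.

20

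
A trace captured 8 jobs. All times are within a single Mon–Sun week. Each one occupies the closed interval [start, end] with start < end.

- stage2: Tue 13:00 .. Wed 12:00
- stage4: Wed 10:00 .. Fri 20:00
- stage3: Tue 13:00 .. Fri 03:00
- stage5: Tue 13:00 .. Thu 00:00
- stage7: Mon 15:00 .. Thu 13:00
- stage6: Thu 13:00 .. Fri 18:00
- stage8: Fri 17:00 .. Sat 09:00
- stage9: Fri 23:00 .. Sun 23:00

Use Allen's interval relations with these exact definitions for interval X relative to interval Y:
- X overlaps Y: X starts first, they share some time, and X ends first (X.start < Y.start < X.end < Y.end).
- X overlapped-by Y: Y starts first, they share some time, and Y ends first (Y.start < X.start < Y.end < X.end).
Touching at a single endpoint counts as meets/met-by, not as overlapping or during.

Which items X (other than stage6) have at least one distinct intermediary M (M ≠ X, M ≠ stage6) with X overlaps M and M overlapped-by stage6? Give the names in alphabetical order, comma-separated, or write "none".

stage4

Target stage6 = [Thu 13:00, Fri 18:00].
Intermediaries M with M overlapped-by stage6: stage8.
Via stage8 — items with X overlaps stage8: stage4.
Union: stage4.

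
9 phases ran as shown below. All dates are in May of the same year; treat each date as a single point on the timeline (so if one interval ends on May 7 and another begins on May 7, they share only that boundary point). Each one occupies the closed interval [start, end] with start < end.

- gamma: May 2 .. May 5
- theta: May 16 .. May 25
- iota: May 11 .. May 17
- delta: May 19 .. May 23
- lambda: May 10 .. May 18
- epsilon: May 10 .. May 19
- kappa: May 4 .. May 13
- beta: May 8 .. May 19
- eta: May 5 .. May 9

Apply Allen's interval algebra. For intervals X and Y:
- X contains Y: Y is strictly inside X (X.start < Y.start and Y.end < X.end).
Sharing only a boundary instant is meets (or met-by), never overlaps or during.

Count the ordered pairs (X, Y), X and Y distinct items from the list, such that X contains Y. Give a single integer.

Checking all 72 ordered pairs for relation 'contains'; matching pairs in alphabetical order:
(beta, iota): beta contains iota ✓
(beta, lambda): beta contains lambda ✓
(epsilon, iota): epsilon contains iota ✓
(kappa, eta): kappa contains eta ✓
(lambda, iota): lambda contains iota ✓
(theta, delta): theta contains delta ✓
Count: 6.

6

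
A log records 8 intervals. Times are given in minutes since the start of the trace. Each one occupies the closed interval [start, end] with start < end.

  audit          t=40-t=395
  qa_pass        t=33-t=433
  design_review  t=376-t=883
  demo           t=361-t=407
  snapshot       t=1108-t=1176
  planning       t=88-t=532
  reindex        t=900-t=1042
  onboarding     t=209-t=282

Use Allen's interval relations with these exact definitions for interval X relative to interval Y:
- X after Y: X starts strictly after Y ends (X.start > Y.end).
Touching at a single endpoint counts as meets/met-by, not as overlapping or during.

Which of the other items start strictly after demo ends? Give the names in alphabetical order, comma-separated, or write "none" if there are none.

Target demo = [t=361, t=407].
audit [t=40, t=395] → overlaps → no.
design_review [t=376, t=883] → overlapped-by → no.
onboarding [t=209, t=282] → before → no.
planning [t=88, t=532] → contains → no.
qa_pass [t=33, t=433] → contains → no.
reindex [t=900, t=1042] → after → yes.
snapshot [t=1108, t=1176] → after → yes.
Result: reindex, snapshot.

reindex, snapshot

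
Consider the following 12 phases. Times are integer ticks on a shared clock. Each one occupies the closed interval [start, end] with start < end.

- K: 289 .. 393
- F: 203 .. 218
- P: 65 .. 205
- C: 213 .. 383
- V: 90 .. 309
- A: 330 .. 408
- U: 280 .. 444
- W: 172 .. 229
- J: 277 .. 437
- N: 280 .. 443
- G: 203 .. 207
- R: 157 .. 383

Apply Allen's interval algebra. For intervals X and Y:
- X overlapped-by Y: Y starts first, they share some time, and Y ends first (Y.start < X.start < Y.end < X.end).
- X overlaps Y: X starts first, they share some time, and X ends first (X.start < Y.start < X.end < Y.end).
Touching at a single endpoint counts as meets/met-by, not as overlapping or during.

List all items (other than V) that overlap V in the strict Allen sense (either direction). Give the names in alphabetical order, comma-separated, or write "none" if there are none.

Target V = [90, 309].
A [330, 408] → after → no.
C [213, 383] → overlapped-by → yes.
F [203, 218] → during → no.
G [203, 207] → during → no.
J [277, 437] → overlapped-by → yes.
K [289, 393] → overlapped-by → yes.
N [280, 443] → overlapped-by → yes.
P [65, 205] → overlaps → yes.
R [157, 383] → overlapped-by → yes.
U [280, 444] → overlapped-by → yes.
W [172, 229] → during → no.
Result: C, J, K, N, P, R, U.

C, J, K, N, P, R, U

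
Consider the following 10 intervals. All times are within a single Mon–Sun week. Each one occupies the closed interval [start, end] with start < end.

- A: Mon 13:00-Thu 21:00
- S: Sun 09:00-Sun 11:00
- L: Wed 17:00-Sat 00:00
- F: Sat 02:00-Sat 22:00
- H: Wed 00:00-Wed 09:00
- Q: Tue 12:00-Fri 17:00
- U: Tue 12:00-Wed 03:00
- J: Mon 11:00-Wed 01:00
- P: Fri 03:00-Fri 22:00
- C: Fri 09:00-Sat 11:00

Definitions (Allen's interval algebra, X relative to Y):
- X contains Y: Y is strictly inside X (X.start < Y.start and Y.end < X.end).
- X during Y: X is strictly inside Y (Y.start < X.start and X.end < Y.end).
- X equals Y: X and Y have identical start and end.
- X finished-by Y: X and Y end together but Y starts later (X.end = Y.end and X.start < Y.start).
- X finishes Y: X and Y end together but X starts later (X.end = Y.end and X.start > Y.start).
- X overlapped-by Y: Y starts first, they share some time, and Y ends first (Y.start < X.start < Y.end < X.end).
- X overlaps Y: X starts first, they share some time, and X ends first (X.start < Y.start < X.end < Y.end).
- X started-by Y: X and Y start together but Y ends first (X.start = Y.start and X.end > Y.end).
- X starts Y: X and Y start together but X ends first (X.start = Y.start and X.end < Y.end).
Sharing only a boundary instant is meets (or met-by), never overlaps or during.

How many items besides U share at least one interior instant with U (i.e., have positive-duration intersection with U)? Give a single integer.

4

Target U = [Tue 12:00, Wed 03:00].
A [Mon 13:00, Thu 21:00] → contains → counts.
C [Fri 09:00, Sat 11:00] → after → no.
F [Sat 02:00, Sat 22:00] → after → no.
H [Wed 00:00, Wed 09:00] → overlapped-by → counts.
J [Mon 11:00, Wed 01:00] → overlaps → counts.
L [Wed 17:00, Sat 00:00] → after → no.
P [Fri 03:00, Fri 22:00] → after → no.
Q [Tue 12:00, Fri 17:00] → started-by → counts.
S [Sun 09:00, Sun 11:00] → after → no.
Total: 4.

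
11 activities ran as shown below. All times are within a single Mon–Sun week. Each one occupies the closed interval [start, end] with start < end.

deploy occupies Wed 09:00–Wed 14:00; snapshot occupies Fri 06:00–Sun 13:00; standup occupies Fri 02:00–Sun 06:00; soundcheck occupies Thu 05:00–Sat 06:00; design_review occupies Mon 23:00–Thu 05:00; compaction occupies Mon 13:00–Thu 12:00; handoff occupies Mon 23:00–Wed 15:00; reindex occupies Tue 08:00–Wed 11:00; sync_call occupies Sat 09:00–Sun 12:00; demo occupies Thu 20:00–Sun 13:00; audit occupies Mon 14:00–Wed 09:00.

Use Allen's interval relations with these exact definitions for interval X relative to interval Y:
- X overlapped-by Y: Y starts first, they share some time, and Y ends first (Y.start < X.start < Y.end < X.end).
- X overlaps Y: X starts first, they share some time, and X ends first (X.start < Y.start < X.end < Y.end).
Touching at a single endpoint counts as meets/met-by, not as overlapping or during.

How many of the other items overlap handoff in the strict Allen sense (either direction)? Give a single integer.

1

Target handoff = [Mon 23:00, Wed 15:00].
audit [Mon 14:00, Wed 09:00] → overlaps → counts.
compaction [Mon 13:00, Thu 12:00] → contains → no.
demo [Thu 20:00, Sun 13:00] → after → no.
deploy [Wed 09:00, Wed 14:00] → during → no.
design_review [Mon 23:00, Thu 05:00] → started-by → no.
reindex [Tue 08:00, Wed 11:00] → during → no.
snapshot [Fri 06:00, Sun 13:00] → after → no.
soundcheck [Thu 05:00, Sat 06:00] → after → no.
standup [Fri 02:00, Sun 06:00] → after → no.
sync_call [Sat 09:00, Sun 12:00] → after → no.
Total: 1.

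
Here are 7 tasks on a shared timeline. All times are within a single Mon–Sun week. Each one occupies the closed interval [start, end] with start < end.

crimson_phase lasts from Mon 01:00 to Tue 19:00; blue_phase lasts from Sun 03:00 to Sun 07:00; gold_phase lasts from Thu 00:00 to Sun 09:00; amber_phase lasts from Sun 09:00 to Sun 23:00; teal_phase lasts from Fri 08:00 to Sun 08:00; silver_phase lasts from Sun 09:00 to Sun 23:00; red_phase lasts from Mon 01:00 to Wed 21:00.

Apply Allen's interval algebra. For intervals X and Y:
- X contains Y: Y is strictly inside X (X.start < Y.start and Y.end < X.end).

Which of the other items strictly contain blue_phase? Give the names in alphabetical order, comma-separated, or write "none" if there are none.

gold_phase, teal_phase

Target blue_phase = [Sun 03:00, Sun 07:00].
amber_phase [Sun 09:00, Sun 23:00] → after → no.
crimson_phase [Mon 01:00, Tue 19:00] → before → no.
gold_phase [Thu 00:00, Sun 09:00] → contains → yes.
red_phase [Mon 01:00, Wed 21:00] → before → no.
silver_phase [Sun 09:00, Sun 23:00] → after → no.
teal_phase [Fri 08:00, Sun 08:00] → contains → yes.
Result: gold_phase, teal_phase.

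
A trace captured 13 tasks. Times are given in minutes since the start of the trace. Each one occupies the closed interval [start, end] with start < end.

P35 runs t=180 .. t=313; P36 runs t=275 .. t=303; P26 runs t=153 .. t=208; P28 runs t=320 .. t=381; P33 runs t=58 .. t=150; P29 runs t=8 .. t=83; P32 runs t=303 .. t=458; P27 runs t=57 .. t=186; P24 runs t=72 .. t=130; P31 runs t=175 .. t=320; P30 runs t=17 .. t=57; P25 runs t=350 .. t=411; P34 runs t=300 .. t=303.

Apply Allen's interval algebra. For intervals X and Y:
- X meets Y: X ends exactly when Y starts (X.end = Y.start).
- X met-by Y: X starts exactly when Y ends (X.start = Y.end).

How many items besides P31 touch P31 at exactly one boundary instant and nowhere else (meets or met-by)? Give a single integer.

1

Target P31 = [t=175, t=320].
P24 [t=72, t=130] → before → no.
P25 [t=350, t=411] → after → no.
P26 [t=153, t=208] → overlaps → no.
P27 [t=57, t=186] → overlaps → no.
P28 [t=320, t=381] → met-by → counts.
P29 [t=8, t=83] → before → no.
P30 [t=17, t=57] → before → no.
P32 [t=303, t=458] → overlapped-by → no.
P33 [t=58, t=150] → before → no.
P34 [t=300, t=303] → during → no.
P35 [t=180, t=313] → during → no.
P36 [t=275, t=303] → during → no.
Total: 1.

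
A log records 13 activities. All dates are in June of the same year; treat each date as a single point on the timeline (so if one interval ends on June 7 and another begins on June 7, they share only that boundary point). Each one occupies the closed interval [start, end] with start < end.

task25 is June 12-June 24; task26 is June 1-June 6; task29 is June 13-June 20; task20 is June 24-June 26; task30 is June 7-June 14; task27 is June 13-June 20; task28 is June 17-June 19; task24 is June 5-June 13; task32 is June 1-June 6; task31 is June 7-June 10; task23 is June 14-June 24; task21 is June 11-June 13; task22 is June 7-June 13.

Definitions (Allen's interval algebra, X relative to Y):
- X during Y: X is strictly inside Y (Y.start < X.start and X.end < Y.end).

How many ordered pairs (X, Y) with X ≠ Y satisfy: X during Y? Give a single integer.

8

Checking all 156 ordered pairs for relation 'during'; matching pairs in alphabetical order:
(task21, task30): task21 during task30 ✓
(task27, task25): task27 during task25 ✓
(task28, task23): task28 during task23 ✓
(task28, task25): task28 during task25 ✓
(task28, task27): task28 during task27 ✓
(task28, task29): task28 during task29 ✓
(task29, task25): task29 during task25 ✓
(task31, task24): task31 during task24 ✓
Count: 8.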